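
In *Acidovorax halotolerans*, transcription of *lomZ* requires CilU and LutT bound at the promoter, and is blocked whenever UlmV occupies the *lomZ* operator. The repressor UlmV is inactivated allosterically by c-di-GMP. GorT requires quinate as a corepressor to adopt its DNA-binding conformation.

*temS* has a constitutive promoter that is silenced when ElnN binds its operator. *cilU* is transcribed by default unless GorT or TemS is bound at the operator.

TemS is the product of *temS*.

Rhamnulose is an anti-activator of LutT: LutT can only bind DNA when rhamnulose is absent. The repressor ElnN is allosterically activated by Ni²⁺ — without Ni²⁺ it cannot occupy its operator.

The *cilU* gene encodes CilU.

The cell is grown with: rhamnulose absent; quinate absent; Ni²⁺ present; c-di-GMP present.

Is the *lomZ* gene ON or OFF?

ON

Quinate is absent, so GorT is inactive.
Ni²⁺ is present, so ElnN is active.
With repressor ElnN bound, *temS* is not transcribed.
So TemS is not produced.
With no repressor bound, *cilU* is transcribed.
So CilU is produced and active.
c-di-GMP is present, so UlmV is inactive.
Rhamnulose is absent, so LutT is active.
No repressor is bound and CilU and LutT are active, so *lomZ* is transcribed.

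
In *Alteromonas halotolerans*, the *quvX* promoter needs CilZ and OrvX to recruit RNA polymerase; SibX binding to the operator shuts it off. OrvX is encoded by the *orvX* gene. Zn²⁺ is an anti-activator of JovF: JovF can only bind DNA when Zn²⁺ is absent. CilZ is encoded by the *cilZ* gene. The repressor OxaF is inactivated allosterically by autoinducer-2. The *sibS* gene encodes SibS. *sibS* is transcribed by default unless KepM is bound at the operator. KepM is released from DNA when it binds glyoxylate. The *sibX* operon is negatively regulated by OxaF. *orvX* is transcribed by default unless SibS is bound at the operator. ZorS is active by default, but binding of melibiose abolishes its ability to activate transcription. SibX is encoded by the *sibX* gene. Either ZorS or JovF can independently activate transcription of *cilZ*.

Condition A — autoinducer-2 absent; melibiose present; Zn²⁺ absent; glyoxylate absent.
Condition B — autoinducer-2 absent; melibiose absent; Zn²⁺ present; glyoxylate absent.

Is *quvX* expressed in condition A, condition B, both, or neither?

both

Condition A:
Autoinducer-2 is absent, so OxaF is active.
With repressor OxaF bound, *sibX* is not transcribed.
So SibX is not produced.
Melibiose is present, so ZorS is inactive.
Zn²⁺ is absent, so JovF is active.
Activator JovF is present, so *cilZ* is transcribed.
So CilZ is produced and active.
Glyoxylate is absent, so KepM is active.
With repressor KepM bound, *sibS* is not transcribed.
So SibS is not produced.
With no repressor bound, *orvX* is transcribed.
So OrvX is produced and active.
No repressor is bound and CilZ and OrvX are active, so *quvX* is transcribed.
→ *quvX* is ON in A.
Condition B:
Autoinducer-2 is absent, so OxaF is active.
With repressor OxaF bound, *sibX* is not transcribed.
So SibX is not produced.
Melibiose is absent, so ZorS is active.
Zn²⁺ is present, so JovF is inactive.
Activator ZorS is present, so *cilZ* is transcribed.
So CilZ is produced and active.
Glyoxylate is absent, so KepM is active.
With repressor KepM bound, *sibS* is not transcribed.
So SibS is not produced.
With no repressor bound, *orvX* is transcribed.
So OrvX is produced and active.
No repressor is bound and CilZ and OrvX are active, so *quvX* is transcribed.
→ *quvX* is ON in B.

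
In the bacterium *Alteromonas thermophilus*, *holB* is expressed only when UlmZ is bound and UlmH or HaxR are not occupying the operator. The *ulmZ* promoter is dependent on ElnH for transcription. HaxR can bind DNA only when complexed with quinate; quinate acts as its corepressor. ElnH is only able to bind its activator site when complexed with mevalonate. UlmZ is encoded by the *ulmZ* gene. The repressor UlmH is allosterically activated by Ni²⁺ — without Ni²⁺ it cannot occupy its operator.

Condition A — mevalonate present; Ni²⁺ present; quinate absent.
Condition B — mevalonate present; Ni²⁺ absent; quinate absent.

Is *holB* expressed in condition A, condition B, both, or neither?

Condition A:
Mevalonate is present, so ElnH is active.
No repressor is bound and ElnH is active, so *ulmZ* is transcribed.
So UlmZ is produced and active.
Ni²⁺ is present, so UlmH is active.
Quinate is absent, so HaxR is inactive.
With repressor UlmH bound, *holB* is not transcribed.
→ *holB* is OFF in A.
Condition B:
Mevalonate is present, so ElnH is active.
No repressor is bound and ElnH is active, so *ulmZ* is transcribed.
So UlmZ is produced and active.
Ni²⁺ is absent, so UlmH is inactive.
Quinate is absent, so HaxR is inactive.
No repressor is bound and UlmZ is active, so *holB* is transcribed.
→ *holB* is ON in B.

B only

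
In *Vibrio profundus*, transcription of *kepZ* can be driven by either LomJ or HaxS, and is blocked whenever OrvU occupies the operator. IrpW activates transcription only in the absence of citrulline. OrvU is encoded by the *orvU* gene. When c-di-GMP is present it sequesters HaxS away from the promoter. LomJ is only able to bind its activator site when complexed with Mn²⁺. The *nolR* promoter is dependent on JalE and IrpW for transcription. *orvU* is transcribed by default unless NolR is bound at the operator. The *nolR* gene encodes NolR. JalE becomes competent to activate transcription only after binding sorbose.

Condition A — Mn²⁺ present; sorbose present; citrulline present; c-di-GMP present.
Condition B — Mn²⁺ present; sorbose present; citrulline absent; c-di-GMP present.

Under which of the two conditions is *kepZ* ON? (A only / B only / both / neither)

Condition A:
Mn²⁺ is present, so LomJ is active.
Sorbose is present, so JalE is active.
Citrulline is present, so IrpW is inactive.
Required activator IrpW is absent, so *nolR* is not transcribed.
So NolR is not produced.
With no repressor bound, *orvU* is transcribed.
So OrvU is produced and active.
c-di-GMP is present, so HaxS is inactive.
With repressor OrvU bound, *kepZ* is not transcribed.
→ *kepZ* is OFF in A.
Condition B:
Mn²⁺ is present, so LomJ is active.
Sorbose is present, so JalE is active.
Citrulline is absent, so IrpW is active.
No repressor is bound and JalE and IrpW are active, so *nolR* is transcribed.
So NolR is produced and active.
With repressor NolR bound, *orvU* is not transcribed.
So OrvU is not produced.
c-di-GMP is present, so HaxS is inactive.
Activator LomJ is present, so *kepZ* is transcribed.
→ *kepZ* is ON in B.

B only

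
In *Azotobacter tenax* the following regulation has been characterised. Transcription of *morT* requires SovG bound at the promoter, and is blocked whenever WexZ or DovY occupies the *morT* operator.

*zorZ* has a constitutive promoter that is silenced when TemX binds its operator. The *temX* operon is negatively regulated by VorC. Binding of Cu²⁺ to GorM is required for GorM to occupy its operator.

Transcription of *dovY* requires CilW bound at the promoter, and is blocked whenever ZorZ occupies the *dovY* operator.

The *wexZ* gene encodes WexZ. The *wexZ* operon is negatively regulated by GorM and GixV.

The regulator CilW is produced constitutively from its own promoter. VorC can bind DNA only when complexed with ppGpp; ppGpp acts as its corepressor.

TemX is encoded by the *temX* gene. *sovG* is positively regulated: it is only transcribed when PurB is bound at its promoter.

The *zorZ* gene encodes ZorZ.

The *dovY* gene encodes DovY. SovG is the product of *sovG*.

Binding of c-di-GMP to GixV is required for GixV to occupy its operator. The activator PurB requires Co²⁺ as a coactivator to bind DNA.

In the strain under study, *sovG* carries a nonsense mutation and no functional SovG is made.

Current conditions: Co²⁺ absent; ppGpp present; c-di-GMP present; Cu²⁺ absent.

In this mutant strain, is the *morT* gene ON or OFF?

Cu²⁺ is absent, so GorM is inactive.
c-di-GMP is present, so GixV is active.
With repressor GixV bound, *wexZ* is not transcribed.
So WexZ is not produced.
ppGpp is present, so VorC is active.
With repressor VorC bound, *temX* is not transcribed.
So TemX is not produced.
With no repressor bound, *zorZ* is transcribed.
So ZorZ is produced and active.
CilW is produced constitutively and is active.
With repressor ZorZ bound, *dovY* is not transcribed.
So DovY is not produced.
SovG is non-functional in this strain, so it has no effect.
Required activator SovG is absent, so *morT* is not transcribed.

OFF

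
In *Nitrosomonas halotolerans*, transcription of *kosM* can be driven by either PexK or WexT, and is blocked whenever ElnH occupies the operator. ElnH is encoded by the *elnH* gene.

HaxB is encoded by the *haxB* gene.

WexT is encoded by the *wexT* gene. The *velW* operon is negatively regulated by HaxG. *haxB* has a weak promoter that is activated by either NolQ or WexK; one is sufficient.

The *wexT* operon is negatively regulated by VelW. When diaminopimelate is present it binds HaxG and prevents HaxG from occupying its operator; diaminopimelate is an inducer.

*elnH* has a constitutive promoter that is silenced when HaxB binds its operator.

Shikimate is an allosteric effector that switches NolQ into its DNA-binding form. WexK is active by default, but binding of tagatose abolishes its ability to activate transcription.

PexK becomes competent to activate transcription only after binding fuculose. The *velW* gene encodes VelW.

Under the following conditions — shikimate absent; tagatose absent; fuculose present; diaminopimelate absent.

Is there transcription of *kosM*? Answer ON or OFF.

Fuculose is present, so PexK is active.
Shikimate is absent, so NolQ is inactive.
Tagatose is absent, so WexK is active.
Activator WexK is present, so *haxB* is transcribed.
So HaxB is produced and active.
With repressor HaxB bound, *elnH* is not transcribed.
So ElnH is not produced.
Diaminopimelate is absent, so HaxG is active.
With repressor HaxG bound, *velW* is not transcribed.
So VelW is not produced.
With no repressor bound, *wexT* is transcribed.
So WexT is produced and active.
Activator PexK is present, so *kosM* is transcribed.

ON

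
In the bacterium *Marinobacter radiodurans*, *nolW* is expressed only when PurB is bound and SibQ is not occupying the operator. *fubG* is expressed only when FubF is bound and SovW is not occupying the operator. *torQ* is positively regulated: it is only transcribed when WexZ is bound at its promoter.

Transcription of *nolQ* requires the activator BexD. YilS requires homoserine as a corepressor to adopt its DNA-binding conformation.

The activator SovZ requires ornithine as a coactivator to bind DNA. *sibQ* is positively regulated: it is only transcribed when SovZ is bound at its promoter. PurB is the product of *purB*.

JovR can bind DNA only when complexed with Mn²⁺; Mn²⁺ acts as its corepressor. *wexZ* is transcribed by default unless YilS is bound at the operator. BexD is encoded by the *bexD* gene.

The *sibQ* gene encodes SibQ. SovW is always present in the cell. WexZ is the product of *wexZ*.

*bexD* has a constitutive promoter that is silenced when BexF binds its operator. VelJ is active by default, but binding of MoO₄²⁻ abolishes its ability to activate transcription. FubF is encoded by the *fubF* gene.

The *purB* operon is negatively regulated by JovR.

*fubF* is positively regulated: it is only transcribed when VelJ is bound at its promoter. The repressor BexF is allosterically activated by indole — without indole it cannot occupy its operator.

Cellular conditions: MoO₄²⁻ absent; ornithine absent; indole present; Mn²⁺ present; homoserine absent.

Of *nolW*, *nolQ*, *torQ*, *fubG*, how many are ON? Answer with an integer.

1

Mn²⁺ is present, so JovR is active.
With repressor JovR bound, *purB* is not transcribed.
So PurB is not produced.
Ornithine is absent, so SovZ is inactive.
Required activator SovZ is absent, so *sibQ* is not transcribed.
So SibQ is not produced.
Required activator PurB is absent, so *nolW* is not transcribed.
→ *nolW* is OFF.
Indole is present, so BexF is active.
With repressor BexF bound, *bexD* is not transcribed.
So BexD is not produced.
Required activator BexD is absent, so *nolQ* is not transcribed.
→ *nolQ* is OFF.
Homoserine is absent, so YilS is inactive.
With no repressor bound, *wexZ* is transcribed.
So WexZ is produced and active.
No repressor is bound and WexZ is active, so *torQ* is transcribed.
→ *torQ* is ON.
MoO₄²⁻ is absent, so VelJ is active.
No repressor is bound and VelJ is active, so *fubF* is transcribed.
So FubF is produced and active.
SovW is produced constitutively and is active.
With repressor SovW bound, *fubG* is not transcribed.
→ *fubG* is OFF.
1 of the 4 genes is transcribed.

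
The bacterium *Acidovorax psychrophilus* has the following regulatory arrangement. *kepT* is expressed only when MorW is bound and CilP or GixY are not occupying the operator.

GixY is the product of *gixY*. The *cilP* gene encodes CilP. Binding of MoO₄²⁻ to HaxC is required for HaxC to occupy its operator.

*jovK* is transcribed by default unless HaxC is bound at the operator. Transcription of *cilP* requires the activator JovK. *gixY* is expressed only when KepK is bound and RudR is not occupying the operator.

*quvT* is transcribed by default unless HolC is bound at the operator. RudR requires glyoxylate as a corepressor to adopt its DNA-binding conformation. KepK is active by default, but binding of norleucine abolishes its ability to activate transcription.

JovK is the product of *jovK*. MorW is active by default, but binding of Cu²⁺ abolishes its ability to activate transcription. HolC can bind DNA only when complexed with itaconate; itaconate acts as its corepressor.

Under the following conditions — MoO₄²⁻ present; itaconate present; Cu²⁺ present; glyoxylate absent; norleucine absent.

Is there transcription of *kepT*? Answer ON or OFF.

OFF

MoO₄²⁻ is present, so HaxC is active.
With repressor HaxC bound, *jovK* is not transcribed.
So JovK is not produced.
Required activator JovK is absent, so *cilP* is not transcribed.
So CilP is not produced.
Cu²⁺ is present, so MorW is inactive.
Glyoxylate is absent, so RudR is inactive.
Norleucine is absent, so KepK is active.
No repressor is bound and KepK is active, so *gixY* is transcribed.
So GixY is produced and active.
With repressor GixY bound, *kepT* is not transcribed.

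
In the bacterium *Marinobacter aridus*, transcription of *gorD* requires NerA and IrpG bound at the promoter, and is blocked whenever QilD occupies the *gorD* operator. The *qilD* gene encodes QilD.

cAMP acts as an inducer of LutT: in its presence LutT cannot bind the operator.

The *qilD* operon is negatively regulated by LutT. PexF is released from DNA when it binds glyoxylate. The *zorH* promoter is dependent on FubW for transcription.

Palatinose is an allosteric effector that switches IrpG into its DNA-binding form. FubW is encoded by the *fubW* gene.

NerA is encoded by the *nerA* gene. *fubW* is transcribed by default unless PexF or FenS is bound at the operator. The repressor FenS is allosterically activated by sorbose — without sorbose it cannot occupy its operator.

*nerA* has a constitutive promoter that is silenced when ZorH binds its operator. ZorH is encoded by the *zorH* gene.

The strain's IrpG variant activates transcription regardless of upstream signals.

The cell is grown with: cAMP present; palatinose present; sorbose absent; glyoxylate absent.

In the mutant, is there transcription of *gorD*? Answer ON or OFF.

cAMP is present, so LutT is inactive.
With no repressor bound, *qilD* is transcribed.
So QilD is produced and active.
Glyoxylate is absent, so PexF is active.
Sorbose is absent, so FenS is inactive.
With repressor PexF bound, *fubW* is not transcribed.
So FubW is not produced.
Required activator FubW is absent, so *zorH* is not transcribed.
So ZorH is not produced.
With no repressor bound, *nerA* is transcribed.
So NerA is produced and active.
IrpG is constitutively active in this strain.
With repressor QilD bound, *gorD* is not transcribed.

OFF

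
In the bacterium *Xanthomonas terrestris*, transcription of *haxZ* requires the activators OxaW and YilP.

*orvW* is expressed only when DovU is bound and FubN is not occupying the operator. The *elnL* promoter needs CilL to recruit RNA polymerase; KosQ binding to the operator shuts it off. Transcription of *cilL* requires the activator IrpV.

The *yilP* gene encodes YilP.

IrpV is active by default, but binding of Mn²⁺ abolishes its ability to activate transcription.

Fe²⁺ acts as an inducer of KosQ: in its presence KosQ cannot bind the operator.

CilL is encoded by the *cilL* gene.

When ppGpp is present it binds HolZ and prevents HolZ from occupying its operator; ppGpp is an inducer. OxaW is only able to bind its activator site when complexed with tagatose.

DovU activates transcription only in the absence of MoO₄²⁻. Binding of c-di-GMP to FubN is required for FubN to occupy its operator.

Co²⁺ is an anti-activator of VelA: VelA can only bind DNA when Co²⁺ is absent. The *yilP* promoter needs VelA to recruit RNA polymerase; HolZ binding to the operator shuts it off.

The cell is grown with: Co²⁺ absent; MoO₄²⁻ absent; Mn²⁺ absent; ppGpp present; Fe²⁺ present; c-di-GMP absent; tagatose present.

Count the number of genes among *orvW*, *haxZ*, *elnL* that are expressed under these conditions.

3

MoO₄²⁻ is absent, so DovU is active.
c-di-GMP is absent, so FubN is inactive.
No repressor is bound and DovU is active, so *orvW* is transcribed.
→ *orvW* is ON.
Tagatose is present, so OxaW is active.
Co²⁺ is absent, so VelA is active.
ppGpp is present, so HolZ is inactive.
No repressor is bound and VelA is active, so *yilP* is transcribed.
So YilP is produced and active.
No repressor is bound and OxaW and YilP are active, so *haxZ* is transcribed.
→ *haxZ* is ON.
Mn²⁺ is absent, so IrpV is active.
No repressor is bound and IrpV is active, so *cilL* is transcribed.
So CilL is produced and active.
Fe²⁺ is present, so KosQ is inactive.
No repressor is bound and CilL is active, so *elnL* is transcribed.
→ *elnL* is ON.
3 of the 3 genes are transcribed.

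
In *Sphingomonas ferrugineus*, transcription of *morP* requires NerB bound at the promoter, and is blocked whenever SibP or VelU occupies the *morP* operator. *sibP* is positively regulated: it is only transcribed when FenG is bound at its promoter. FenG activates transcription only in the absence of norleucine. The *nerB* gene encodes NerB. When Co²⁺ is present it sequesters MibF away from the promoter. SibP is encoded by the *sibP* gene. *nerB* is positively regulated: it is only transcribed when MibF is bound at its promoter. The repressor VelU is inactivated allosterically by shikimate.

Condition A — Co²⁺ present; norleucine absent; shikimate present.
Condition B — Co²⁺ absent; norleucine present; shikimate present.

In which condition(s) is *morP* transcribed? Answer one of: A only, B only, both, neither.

Condition A:
Co²⁺ is present, so MibF is inactive.
Required activator MibF is absent, so *nerB* is not transcribed.
So NerB is not produced.
Norleucine is absent, so FenG is active.
No repressor is bound and FenG is active, so *sibP* is transcribed.
So SibP is produced and active.
Shikimate is present, so VelU is inactive.
With repressor SibP bound, *morP* is not transcribed.
→ *morP* is OFF in A.
Condition B:
Co²⁺ is absent, so MibF is active.
No repressor is bound and MibF is active, so *nerB* is transcribed.
So NerB is produced and active.
Norleucine is present, so FenG is inactive.
Required activator FenG is absent, so *sibP* is not transcribed.
So SibP is not produced.
Shikimate is present, so VelU is inactive.
No repressor is bound and NerB is active, so *morP* is transcribed.
→ *morP* is ON in B.

B only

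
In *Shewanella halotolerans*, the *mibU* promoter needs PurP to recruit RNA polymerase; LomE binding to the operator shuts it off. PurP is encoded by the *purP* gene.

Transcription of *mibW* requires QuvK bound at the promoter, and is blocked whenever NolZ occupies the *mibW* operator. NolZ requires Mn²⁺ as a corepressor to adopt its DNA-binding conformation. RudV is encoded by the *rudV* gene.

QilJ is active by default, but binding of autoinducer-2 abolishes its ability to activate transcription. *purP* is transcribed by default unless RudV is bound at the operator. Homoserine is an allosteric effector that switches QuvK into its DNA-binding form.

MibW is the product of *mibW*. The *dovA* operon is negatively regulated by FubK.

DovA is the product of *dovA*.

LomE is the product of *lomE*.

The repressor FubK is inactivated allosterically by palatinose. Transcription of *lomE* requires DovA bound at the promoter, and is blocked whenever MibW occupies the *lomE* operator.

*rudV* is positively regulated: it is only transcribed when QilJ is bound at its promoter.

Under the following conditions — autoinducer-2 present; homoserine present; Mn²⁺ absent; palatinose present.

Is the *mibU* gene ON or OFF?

Homoserine is present, so QuvK is active.
Mn²⁺ is absent, so NolZ is inactive.
No repressor is bound and QuvK is active, so *mibW* is transcribed.
So MibW is produced and active.
Palatinose is present, so FubK is inactive.
With no repressor bound, *dovA* is transcribed.
So DovA is produced and active.
With repressor MibW bound, *lomE* is not transcribed.
So LomE is not produced.
Autoinducer-2 is present, so QilJ is inactive.
Required activator QilJ is absent, so *rudV* is not transcribed.
So RudV is not produced.
With no repressor bound, *purP* is transcribed.
So PurP is produced and active.
No repressor is bound and PurP is active, so *mibU* is transcribed.

ON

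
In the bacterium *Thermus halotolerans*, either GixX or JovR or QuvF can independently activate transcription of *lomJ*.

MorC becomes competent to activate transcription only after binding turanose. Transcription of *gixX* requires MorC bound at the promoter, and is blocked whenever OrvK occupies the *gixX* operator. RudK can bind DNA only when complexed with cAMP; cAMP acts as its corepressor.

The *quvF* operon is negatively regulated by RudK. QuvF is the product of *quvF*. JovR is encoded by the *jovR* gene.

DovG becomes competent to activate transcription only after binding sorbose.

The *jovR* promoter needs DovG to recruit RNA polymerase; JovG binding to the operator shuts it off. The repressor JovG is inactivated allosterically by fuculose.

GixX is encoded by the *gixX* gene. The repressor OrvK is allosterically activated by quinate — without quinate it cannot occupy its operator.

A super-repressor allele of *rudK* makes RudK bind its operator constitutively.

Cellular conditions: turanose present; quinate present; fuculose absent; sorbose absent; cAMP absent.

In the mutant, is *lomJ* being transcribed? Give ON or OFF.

Quinate is present, so OrvK is active.
Turanose is present, so MorC is active.
With repressor OrvK bound, *gixX* is not transcribed.
So GixX is not produced.
Fuculose is absent, so JovG is active.
Sorbose is absent, so DovG is inactive.
With repressor JovG bound, *jovR* is not transcribed.
So JovR is not produced.
RudK is constitutively active in this strain.
With repressor RudK bound, *quvF* is not transcribed.
So QuvF is not produced.
No activator is available at the *lomJ* promoter, so *lomJ* is not transcribed.

OFF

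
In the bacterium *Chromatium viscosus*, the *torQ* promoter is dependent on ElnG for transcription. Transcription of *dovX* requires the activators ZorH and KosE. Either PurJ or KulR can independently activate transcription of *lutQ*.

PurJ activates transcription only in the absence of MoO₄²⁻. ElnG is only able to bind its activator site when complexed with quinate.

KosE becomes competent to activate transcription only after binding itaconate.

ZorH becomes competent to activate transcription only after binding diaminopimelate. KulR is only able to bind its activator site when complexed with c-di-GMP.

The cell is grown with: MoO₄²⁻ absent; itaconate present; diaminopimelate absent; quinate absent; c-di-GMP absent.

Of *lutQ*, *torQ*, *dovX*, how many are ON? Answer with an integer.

MoO₄²⁻ is absent, so PurJ is active.
c-di-GMP is absent, so KulR is inactive.
Activator PurJ is present, so *lutQ* is transcribed.
→ *lutQ* is ON.
Quinate is absent, so ElnG is inactive.
Required activator ElnG is absent, so *torQ* is not transcribed.
→ *torQ* is OFF.
Diaminopimelate is absent, so ZorH is inactive.
Itaconate is present, so KosE is active.
Required activator ZorH is absent, so *dovX* is not transcribed.
→ *dovX* is OFF.
1 of the 3 genes is transcribed.

1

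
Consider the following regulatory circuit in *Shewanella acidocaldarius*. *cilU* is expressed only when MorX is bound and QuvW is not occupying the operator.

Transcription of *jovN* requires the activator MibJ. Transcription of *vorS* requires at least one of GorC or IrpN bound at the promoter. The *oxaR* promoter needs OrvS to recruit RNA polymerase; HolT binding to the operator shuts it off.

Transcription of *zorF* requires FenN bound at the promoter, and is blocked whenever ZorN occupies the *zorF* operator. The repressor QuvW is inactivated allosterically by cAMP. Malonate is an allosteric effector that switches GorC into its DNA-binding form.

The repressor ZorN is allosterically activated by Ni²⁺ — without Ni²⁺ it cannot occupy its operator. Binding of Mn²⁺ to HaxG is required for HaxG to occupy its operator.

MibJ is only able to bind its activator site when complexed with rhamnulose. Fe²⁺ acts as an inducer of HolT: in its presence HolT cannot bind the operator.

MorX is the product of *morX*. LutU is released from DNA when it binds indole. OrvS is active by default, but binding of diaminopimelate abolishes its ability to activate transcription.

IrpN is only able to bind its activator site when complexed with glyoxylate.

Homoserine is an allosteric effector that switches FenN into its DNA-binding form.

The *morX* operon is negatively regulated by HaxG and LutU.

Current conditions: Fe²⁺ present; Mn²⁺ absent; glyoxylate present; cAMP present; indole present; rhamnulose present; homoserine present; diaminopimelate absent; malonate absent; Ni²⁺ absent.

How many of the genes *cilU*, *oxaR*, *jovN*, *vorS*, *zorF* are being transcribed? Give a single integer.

Mn²⁺ is absent, so HaxG is inactive.
Indole is present, so LutU is inactive.
With no repressor bound, *morX* is transcribed.
So MorX is produced and active.
cAMP is present, so QuvW is inactive.
No repressor is bound and MorX is active, so *cilU* is transcribed.
→ *cilU* is ON.
Diaminopimelate is absent, so OrvS is active.
Fe²⁺ is present, so HolT is inactive.
No repressor is bound and OrvS is active, so *oxaR* is transcribed.
→ *oxaR* is ON.
Rhamnulose is present, so MibJ is active.
No repressor is bound and MibJ is active, so *jovN* is transcribed.
→ *jovN* is ON.
Malonate is absent, so GorC is inactive.
Glyoxylate is present, so IrpN is active.
Activator IrpN is present, so *vorS* is transcribed.
→ *vorS* is ON.
Homoserine is present, so FenN is active.
Ni²⁺ is absent, so ZorN is inactive.
No repressor is bound and FenN is active, so *zorF* is transcribed.
→ *zorF* is ON.
5 of the 5 genes are transcribed.

5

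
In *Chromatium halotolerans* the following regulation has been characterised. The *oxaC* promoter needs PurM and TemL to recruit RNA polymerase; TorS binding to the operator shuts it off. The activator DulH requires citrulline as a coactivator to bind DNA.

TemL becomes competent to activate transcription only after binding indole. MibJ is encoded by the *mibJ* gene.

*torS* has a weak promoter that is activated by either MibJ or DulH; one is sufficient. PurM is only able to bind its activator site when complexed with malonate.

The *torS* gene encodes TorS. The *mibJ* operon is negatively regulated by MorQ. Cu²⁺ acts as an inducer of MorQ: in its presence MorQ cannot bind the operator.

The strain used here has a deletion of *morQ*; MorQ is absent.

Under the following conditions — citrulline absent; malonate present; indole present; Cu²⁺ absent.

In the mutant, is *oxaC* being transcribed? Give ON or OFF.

OFF

MorQ is non-functional in this strain, so it has no effect.
With no repressor bound, *mibJ* is transcribed.
So MibJ is produced and active.
Citrulline is absent, so DulH is inactive.
Activator MibJ is present, so *torS* is transcribed.
So TorS is produced and active.
Malonate is present, so PurM is active.
Indole is present, so TemL is active.
With repressor TorS bound, *oxaC* is not transcribed.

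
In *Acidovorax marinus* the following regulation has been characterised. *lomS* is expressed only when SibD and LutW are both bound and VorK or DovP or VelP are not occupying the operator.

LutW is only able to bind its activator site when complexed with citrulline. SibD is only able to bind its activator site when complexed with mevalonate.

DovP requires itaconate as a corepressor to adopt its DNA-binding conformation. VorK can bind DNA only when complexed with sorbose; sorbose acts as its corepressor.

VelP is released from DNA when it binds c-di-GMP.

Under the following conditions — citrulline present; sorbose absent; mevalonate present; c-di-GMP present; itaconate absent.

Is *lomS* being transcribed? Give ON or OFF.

Sorbose is absent, so VorK is inactive.
Mevalonate is present, so SibD is active.
Citrulline is present, so LutW is active.
Itaconate is absent, so DovP is inactive.
c-di-GMP is present, so VelP is inactive.
No repressor is bound and SibD and LutW are active, so *lomS* is transcribed.

ON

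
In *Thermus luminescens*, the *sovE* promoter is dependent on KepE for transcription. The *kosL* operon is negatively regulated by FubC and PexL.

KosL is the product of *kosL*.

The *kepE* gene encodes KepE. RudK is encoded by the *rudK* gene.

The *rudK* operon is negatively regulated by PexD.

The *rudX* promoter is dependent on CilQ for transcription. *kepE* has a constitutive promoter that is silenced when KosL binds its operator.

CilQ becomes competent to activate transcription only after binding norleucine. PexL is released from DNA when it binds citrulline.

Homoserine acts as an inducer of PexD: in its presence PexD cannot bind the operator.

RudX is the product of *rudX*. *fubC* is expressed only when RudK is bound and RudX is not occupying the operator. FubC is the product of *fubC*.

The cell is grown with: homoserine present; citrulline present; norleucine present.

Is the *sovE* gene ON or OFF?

OFF

Homoserine is present, so PexD is inactive.
With no repressor bound, *rudK* is transcribed.
So RudK is produced and active.
Norleucine is present, so CilQ is active.
No repressor is bound and CilQ is active, so *rudX* is transcribed.
So RudX is produced and active.
With repressor RudX bound, *fubC* is not transcribed.
So FubC is not produced.
Citrulline is present, so PexL is inactive.
With no repressor bound, *kosL* is transcribed.
So KosL is produced and active.
With repressor KosL bound, *kepE* is not transcribed.
So KepE is not produced.
Required activator KepE is absent, so *sovE* is not transcribed.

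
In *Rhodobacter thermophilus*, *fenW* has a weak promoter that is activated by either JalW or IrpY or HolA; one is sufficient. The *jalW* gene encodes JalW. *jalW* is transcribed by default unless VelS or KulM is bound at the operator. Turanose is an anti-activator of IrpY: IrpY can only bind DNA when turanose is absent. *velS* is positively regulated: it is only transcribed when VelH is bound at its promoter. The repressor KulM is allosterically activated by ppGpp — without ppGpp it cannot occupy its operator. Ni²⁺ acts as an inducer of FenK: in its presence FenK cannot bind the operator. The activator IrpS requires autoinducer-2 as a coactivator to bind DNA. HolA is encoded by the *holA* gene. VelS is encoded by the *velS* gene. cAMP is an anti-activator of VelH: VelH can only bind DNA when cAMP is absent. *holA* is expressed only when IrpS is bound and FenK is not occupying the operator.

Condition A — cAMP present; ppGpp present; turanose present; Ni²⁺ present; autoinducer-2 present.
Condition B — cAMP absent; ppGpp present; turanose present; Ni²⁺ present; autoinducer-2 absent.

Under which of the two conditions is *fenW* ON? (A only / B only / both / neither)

A only

Condition A:
cAMP is present, so VelH is inactive.
Required activator VelH is absent, so *velS* is not transcribed.
So VelS is not produced.
ppGpp is present, so KulM is active.
With repressor KulM bound, *jalW* is not transcribed.
So JalW is not produced.
Turanose is present, so IrpY is inactive.
Ni²⁺ is present, so FenK is inactive.
Autoinducer-2 is present, so IrpS is active.
No repressor is bound and IrpS is active, so *holA* is transcribed.
So HolA is produced and active.
Activator HolA is present, so *fenW* is transcribed.
→ *fenW* is ON in A.
Condition B:
cAMP is absent, so VelH is active.
No repressor is bound and VelH is active, so *velS* is transcribed.
So VelS is produced and active.
ppGpp is present, so KulM is active.
With repressor VelS bound, *jalW* is not transcribed.
So JalW is not produced.
Turanose is present, so IrpY is inactive.
Ni²⁺ is present, so FenK is inactive.
Autoinducer-2 is absent, so IrpS is inactive.
Required activator IrpS is absent, so *holA* is not transcribed.
So HolA is not produced.
No activator is available at the *fenW* promoter, so *fenW* is not transcribed.
→ *fenW* is OFF in B.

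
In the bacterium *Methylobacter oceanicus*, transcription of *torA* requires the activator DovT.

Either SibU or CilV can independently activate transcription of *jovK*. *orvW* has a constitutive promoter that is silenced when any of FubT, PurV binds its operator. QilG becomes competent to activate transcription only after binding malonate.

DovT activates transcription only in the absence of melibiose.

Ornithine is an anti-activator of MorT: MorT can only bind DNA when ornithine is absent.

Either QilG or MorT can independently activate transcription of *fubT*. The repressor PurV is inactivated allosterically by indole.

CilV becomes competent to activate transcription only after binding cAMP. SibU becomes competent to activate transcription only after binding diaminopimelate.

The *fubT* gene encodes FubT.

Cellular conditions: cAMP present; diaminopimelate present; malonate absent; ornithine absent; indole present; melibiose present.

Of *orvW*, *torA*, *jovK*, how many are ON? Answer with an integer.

Malonate is absent, so QilG is inactive.
Ornithine is absent, so MorT is active.
Activator MorT is present, so *fubT* is transcribed.
So FubT is produced and active.
Indole is present, so PurV is inactive.
With repressor FubT bound, *orvW* is not transcribed.
→ *orvW* is OFF.
Melibiose is present, so DovT is inactive.
Required activator DovT is absent, so *torA* is not transcribed.
→ *torA* is OFF.
Diaminopimelate is present, so SibU is active.
cAMP is present, so CilV is active.
Activator SibU is present, so *jovK* is transcribed.
→ *jovK* is ON.
1 of the 3 genes is transcribed.

1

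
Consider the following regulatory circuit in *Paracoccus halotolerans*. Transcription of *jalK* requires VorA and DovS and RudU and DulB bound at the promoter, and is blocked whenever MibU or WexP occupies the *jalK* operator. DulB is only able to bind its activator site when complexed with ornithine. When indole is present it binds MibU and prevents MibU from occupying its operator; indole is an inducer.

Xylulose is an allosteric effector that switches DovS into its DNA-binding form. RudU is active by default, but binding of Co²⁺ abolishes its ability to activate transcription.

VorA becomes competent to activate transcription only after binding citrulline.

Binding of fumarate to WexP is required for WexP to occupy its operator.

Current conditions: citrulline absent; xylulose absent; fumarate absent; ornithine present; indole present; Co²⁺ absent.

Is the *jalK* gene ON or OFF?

OFF

Citrulline is absent, so VorA is inactive.
Xylulose is absent, so DovS is inactive.
Indole is present, so MibU is inactive.
Fumarate is absent, so WexP is inactive.
Co²⁺ is absent, so RudU is active.
Ornithine is present, so DulB is active.
Required activator VorA is absent, so *jalK* is not transcribed.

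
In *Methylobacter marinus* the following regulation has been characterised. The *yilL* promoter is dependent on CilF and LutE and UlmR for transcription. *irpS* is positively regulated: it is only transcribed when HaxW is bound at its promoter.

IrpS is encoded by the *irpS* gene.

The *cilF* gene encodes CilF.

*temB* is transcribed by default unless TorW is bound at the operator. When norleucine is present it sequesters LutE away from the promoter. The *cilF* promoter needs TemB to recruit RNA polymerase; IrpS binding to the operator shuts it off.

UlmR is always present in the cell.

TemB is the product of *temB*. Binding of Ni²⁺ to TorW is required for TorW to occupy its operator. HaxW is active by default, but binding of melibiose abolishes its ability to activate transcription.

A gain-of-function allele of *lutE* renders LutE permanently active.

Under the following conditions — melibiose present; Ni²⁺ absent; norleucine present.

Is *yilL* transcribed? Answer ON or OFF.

Ni²⁺ is absent, so TorW is inactive.
With no repressor bound, *temB* is transcribed.
So TemB is produced and active.
Melibiose is present, so HaxW is inactive.
Required activator HaxW is absent, so *irpS* is not transcribed.
So IrpS is not produced.
No repressor is bound and TemB is active, so *cilF* is transcribed.
So CilF is produced and active.
LutE is constitutively active in this strain.
UlmR is produced constitutively and is active.
No repressor is bound and CilF and LutE and UlmR are active, so *yilL* is transcribed.

ON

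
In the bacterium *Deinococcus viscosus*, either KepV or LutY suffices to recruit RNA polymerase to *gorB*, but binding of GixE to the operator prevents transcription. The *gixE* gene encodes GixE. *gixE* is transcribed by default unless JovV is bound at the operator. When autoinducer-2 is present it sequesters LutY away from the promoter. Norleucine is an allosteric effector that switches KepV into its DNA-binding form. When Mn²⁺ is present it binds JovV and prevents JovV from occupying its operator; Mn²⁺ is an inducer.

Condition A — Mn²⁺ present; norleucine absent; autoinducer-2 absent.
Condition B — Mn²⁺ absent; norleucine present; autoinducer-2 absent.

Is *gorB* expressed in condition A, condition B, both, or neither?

B only

Condition A:
Mn²⁺ is present, so JovV is inactive.
With no repressor bound, *gixE* is transcribed.
So GixE is produced and active.
Norleucine is absent, so KepV is inactive.
Autoinducer-2 is absent, so LutY is active.
With repressor GixE bound, *gorB* is not transcribed.
→ *gorB* is OFF in A.
Condition B:
Mn²⁺ is absent, so JovV is active.
With repressor JovV bound, *gixE* is not transcribed.
So GixE is not produced.
Norleucine is present, so KepV is active.
Autoinducer-2 is absent, so LutY is active.
Activator KepV is present, so *gorB* is transcribed.
→ *gorB* is ON in B.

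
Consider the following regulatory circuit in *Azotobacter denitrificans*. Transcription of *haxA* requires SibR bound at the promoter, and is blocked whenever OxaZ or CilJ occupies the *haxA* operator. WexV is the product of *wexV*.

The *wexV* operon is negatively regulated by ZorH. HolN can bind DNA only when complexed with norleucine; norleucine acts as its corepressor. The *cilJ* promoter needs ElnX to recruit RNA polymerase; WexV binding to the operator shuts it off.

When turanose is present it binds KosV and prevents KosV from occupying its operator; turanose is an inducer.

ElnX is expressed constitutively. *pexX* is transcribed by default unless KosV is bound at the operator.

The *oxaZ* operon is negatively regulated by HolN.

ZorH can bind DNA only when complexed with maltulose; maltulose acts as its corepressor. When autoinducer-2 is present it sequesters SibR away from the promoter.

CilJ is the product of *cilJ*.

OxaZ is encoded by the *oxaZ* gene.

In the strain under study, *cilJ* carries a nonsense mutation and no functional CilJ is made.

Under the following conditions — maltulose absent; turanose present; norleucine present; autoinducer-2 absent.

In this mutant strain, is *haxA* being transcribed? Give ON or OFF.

Norleucine is present, so HolN is active.
With repressor HolN bound, *oxaZ* is not transcribed.
So OxaZ is not produced.
Autoinducer-2 is absent, so SibR is active.
CilJ is non-functional in this strain, so it has no effect.
No repressor is bound and SibR is active, so *haxA* is transcribed.

ON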